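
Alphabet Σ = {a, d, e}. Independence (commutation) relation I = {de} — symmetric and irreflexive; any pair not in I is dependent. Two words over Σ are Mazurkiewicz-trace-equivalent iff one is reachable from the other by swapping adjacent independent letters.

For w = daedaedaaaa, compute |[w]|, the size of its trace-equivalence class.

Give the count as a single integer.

4

#0=d has no predecessor
#1=a depends on [0:d]
#2=e depends on [1:a]
#3=d depends on [1:a]
#4=a depends on [2:e, 3:d]
#5=e depends on [4:a]
#6=d depends on [4:a]
#7=a depends on [5:e, 6:d]
#8=a depends on [7:a]
#9=a depends on [8:a]
#10=a depends on [9:a]
sources: [0:d]
N(rest) = Σ N(rest − s) over sources s of rest; N(one piece) = 1:
  size 1 → [10]=1
  size 2 → [9,10]=1
  size 3 → [8,9,10]=1
  size 4 → [7,8,9,10]=1
  size 5 → [5,7,8,9,10]=1  [6,7,8,9,10]=1
  size 6 → [5,6,7,8,9,10]=2
  size 7 → [4,5,6,7,8,9,10]=2
  size 8 → [2,4,5,6,7,8,9,10]=2  [3,4,5,6,7,8,9,10]=2
  size 9 → [2,3,4,5,6,7,8,9,10]=4
  first=0(d) contributes 4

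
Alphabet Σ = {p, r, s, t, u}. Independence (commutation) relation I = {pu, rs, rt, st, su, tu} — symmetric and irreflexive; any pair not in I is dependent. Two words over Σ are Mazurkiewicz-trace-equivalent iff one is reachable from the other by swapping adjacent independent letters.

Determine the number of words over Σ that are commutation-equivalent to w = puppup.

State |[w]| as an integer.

0(p) covers ∅
1(u) covers ∅
2(p) covers 0:p
3(p) covers 2:p
4(u) covers 1:u
5(p) covers 3:p
floor of heap: 0:p, 1:u
completions by unplaced set U, small U first (add the entries for U minus each lowest piece of U):
  |U|=1: {4}:1  {5}:1
  |U|=2: {1,4}:1  {3,5}:1  {4,5}:2
  |U|=3: {1,4,5}:3  {2,3,5}:1  {3,4,5}:3
  |U|=4: {0,2,3,5}:1  {1,3,4,5}:6  {2,3,4,5}:4
  start at 0(p): 10
  start at 1(u): 5
sum over floor = 15

15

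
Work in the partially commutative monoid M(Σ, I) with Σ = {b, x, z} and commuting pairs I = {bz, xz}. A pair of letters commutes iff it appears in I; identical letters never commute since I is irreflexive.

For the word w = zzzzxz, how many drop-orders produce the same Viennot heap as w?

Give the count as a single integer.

#0=z has no predecessor
#1=z depends on [0:z]
#2=z depends on [1:z]
#3=z depends on [2:z]
#4=x has no predecessor
#5=z depends on [3:z]
sources: [0:z, 4:x]
N(rest) = Σ N(rest − s) over sources s of rest; N(one piece) = 1:
  size 1 → [4]=1  [5]=1
  size 2 → [3,5]=1  [4,5]=2
  size 3 → [2,3,5]=1  [3,4,5]=3
  size 4 → [1,2,3,5]=1  [2,3,4,5]=4
  first=0(z) contributes 5
  first=4(x) contributes 1
|[w]| = 6

6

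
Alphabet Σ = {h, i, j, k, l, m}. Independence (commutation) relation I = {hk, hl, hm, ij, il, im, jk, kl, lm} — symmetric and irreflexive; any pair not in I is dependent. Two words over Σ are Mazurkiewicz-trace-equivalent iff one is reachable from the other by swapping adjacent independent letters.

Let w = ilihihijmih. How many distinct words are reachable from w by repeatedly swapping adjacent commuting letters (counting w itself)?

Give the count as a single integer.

0(i) covers ∅
1(l) covers ∅
2(i) covers 0:i
3(h) covers 2:i
4(i) covers 3:h
5(h) covers 4:i
6(i) covers 5:h
7(j) covers 1:l, 5:h
8(m) covers 7:j
9(i) covers 6:i
10(h) covers 7:j, 9:i
floor of heap: 0:i, 1:l
completions by unplaced set U, small U first (add the entries for U minus each lowest piece of U):
  |U|=1: {8}:1  {10}:1
  |U|=2: {8,10}:2  {9,10}:1
  |U|=3: {6,9,10}:1  {7,8,10}:2  {8,9,10}:3
  |U|=4: {1,7,8,10}:2  {6,8,9,10}:4  {7,8,9,10}:5
  |U|=5: {1,7,8,9,10}:7  {6,7,8,9,10}:9
  |U|=6: {1,6,7,8,9,10}:16  {5,6,7,8,9,10}:9
  |U|=7: {1,5,6,7,8,9,10}:25  {4,5,6,7,8,9,10}:9
  |U|=8: {1,4,5,6,7,8,9,10}:34  {3,4,5,6,7,8,9,10}:9
  |U|=9: {1,3,4,5,6,7,8,9,10}:43  {2,3,4,5,6,7,8,9,10}:9
  start at 0(i): 52
  start at 1(l): 9
sum over floor = 61

61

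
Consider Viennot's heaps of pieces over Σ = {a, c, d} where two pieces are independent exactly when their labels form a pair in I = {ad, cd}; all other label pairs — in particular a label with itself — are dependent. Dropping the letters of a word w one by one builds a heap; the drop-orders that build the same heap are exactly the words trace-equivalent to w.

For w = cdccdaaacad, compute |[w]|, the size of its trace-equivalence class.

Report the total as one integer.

drop 0:c onto floor
drop 1:d onto floor
drop 2:c onto {0:c}
drop 3:c onto {2:c}
drop 4:d onto {1:d}
drop 5:a onto {3:c}
drop 6:a onto {5:a}
drop 7:a onto {6:a}
drop 8:c onto {7:a}
drop 9:a onto {8:c}
drop 10:d onto {4:d}
ground layer = {0:c, 1:d}
drop-orders for the pieces not yet dropped (sum over which currently-grounded one goes next):
  1 to go: {9} 1  {10} 1
  2 to go: {4,10} 1  {8,9} 1  {9,10} 2
  3 to go: {1,4,10} 1  {4,9,10} 3  {7,8,9} 1  {8,9,10} 3
  4 to go: {1,4,9,10} 4  {4,8,9,10} 6  {6,7,8,9} 1  {7,8,9,10} 4
  5 to go: {1,4,8,9,10} 10  {4,7,8,9,10} 10  {5,6,7,8,9} 1  {6,7,8,9,10} 5
  6 to go: {1,4,7,8,9,10} 20  {3,5,6,7,8,9} 1  {4,6,7,8,9,10} 15  {5,6,7,8,9,10} 6
  7 to go: {1,4,6,7,8,9,10} 35  {2,3,5,6,7,8,9} 1  {3,5,6,7,8,9,10} 7  {4,5,6,7,8,9,10} 21
  8 to go: {0,2,3,5,6,7,8,9} 1  {1,4,5,6,7,8,9,10} 56  {2,3,5,6,7,8,9,10} 8  {3,4,5,6,7,8,9,10} 28
  9 to go: {0,2,3,5,6,7,8,9,10} 9  {1,3,4,5,6,7,8,9,10} 84  {2,3,4,5,6,7,8,9,10} 36
  if 0:c drops first: 120 orders
  if 1:d drops first: 45 orders
heap linearizations: 165

165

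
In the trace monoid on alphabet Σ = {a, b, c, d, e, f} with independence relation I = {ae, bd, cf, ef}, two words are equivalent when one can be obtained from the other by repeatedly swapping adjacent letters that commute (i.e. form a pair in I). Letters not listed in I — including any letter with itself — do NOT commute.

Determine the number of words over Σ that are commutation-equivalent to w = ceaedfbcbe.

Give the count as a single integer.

0(c) covers ∅
1(e) covers 0:c
2(a) covers 0:c
3(e) covers 1:e
4(d) covers 2:a, 3:e
5(f) covers 4:d
6(b) covers 5:f
7(c) covers 6:b
8(b) covers 7:c
9(e) covers 8:b
floor of heap: 0:c
completions by unplaced set U, small U first (add the entries for U minus each lowest piece of U):
  |U|=1: {9}:1
  |U|=2: {8,9}:1
  |U|=3: {7,8,9}:1
  |U|=4: {6,7,8,9}:1
  |U|=5: {5,6,7,8,9}:1
  |U|=6: {4,5,6,7,8,9}:1
  |U|=7: {2,4,5,6,7,8,9}:1  {3,4,5,6,7,8,9}:1
  |U|=8: {1,3,4,5,6,7,8,9}:1  {2,3,4,5,6,7,8,9}:2
  start at 0(c): 3

3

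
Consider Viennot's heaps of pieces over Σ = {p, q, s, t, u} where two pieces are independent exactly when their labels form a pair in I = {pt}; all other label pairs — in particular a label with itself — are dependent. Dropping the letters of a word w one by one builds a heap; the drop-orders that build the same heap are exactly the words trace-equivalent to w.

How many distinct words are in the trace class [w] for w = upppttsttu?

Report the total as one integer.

piece 0:u — minimal
piece 1:p rests on {0:u}
piece 2:p rests on {1:p}
piece 3:p rests on {2:p}
piece 4:t rests on {0:u}
piece 5:t rests on {4:t}
piece 6:s rests on {3:p, 5:t}
piece 7:t rests on {6:s}
piece 8:t rests on {7:t}
piece 9:u rests on {8:t}
minimal pieces: {0:u}
ways to finish when only these pieces remain (= sum over removing one remaining piece with nothing left below it):
  1 left: {9}→1
  2 left: {8,9}→1
  3 left: {7,8,9}→1
  4 left: {6,7,8,9}→1
  5 left: {3,6,7,8,9}→1  {5,6,7,8,9}→1
  6 left: {2,3,6,7,8,9}→1  {3,5,6,7,8,9}→2  {4,5,6,7,8,9}→1
  7 left: {1,2,3,6,7,8,9}→1  {2,3,5,6,7,8,9}→3  {3,4,5,6,7,8,9}→3
  8 left: {1,2,3,5,6,7,8,9}→4  {2,3,4,5,6,7,8,9}→6
  placing 0:u first → 10 extensions

10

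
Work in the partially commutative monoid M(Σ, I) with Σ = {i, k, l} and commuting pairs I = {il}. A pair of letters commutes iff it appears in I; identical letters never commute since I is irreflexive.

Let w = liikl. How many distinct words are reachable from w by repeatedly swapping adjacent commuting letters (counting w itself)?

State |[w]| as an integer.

3

0(l) covers ∅
1(i) covers ∅
2(i) covers 1:i
3(k) covers 0:l, 2:i
4(l) covers 3:k
floor of heap: 0:l, 1:i
completions by unplaced set U, small U first (add the entries for U minus each lowest piece of U):
  |U|=1: {4}:1
  |U|=2: {3,4}:1
  |U|=3: {0,3,4}:1  {2,3,4}:1
  start at 0(l): 1
  start at 1(i): 2
sum over floor = 3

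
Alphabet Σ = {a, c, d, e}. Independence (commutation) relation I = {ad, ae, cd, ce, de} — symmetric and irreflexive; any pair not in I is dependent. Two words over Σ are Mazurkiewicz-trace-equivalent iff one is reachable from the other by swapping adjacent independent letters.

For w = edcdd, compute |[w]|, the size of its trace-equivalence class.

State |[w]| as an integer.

#0=e has no predecessor
#1=d has no predecessor
#2=c has no predecessor
#3=d depends on [1:d]
#4=d depends on [3:d]
sources: [0:e, 1:d, 2:c]
N(rest) = Σ N(rest − s) over sources s of rest; N(one piece) = 1:
  size 1 → [0]=1  [2]=1  [4]=1
  size 2 → [0,2]=2  [0,4]=2  [2,4]=2  [3,4]=1
  size 3 → [0,2,4]=6  [0,3,4]=3  [1,3,4]=1  [2,3,4]=3
  first=0(e) contributes 4
  first=1(d) contributes 12
  first=2(c) contributes 4
|[w]| = 20

20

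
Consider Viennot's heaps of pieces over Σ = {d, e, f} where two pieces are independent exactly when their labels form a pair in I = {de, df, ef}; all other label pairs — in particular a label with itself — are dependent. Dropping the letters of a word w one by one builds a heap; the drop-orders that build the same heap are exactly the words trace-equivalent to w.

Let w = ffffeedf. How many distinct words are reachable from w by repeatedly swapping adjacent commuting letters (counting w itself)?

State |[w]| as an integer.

168

piece 0:f — minimal
piece 1:f rests on {0:f}
piece 2:f rests on {1:f}
piece 3:f rests on {2:f}
piece 4:e — minimal
piece 5:e rests on {4:e}
piece 6:d — minimal
piece 7:f rests on {3:f}
minimal pieces: {0:f, 4:e, 6:d}
ways to finish when only these pieces remain (= sum over removing one remaining piece with nothing left below it):
  1 left: {5}→1  {6}→1  {7}→1
  2 left: {3,7}→1  {4,5}→1  {5,6}→2  {5,7}→2  {6,7}→2
  3 left: {2,3,7}→1  {3,5,7}→3  {3,6,7}→3  {4,5,6}→3  {4,5,7}→3  {5,6,7}→6
  4 left: {1,2,3,7}→1  {2,3,5,7}→4  {2,3,6,7}→4  {3,4,5,7}→6  {3,5,6,7}→12  {4,5,6,7}→12
  5 left: {0,1,2,3,7}→1  {1,2,3,5,7}→5  {1,2,3,6,7}→5  {2,3,4,5,7}→10  {2,3,5,6,7}→20  {3,4,5,6,7}→30
  6 left: {0,1,2,3,5,7}→6  {0,1,2,3,6,7}→6  {1,2,3,4,5,7}→15  {1,2,3,5,6,7}→30  {2,3,4,5,6,7}→60
  placing 0:f first → 105 extensions
  placing 4:e first → 42 extensions
  placing 6:d first → 21 extensions
total linear extensions = 168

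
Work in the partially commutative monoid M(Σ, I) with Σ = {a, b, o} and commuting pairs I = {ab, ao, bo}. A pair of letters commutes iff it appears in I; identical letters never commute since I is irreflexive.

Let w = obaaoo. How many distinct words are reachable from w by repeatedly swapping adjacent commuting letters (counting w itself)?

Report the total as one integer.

60

0(o) covers ∅
1(b) covers ∅
2(a) covers ∅
3(a) covers 2:a
4(o) covers 0:o
5(o) covers 4:o
floor of heap: 0:o, 1:b, 2:a
completions by unplaced set U, small U first (add the entries for U minus each lowest piece of U):
  |U|=1: {1}:1  {3}:1  {5}:1
  |U|=2: {1,3}:2  {1,5}:2  {2,3}:1  {3,5}:2  {4,5}:1
  |U|=3: {0,4,5}:1  {1,2,3}:3  {1,3,5}:6  {1,4,5}:3  {2,3,5}:3  {3,4,5}:3
  |U|=4: {0,1,4,5}:4  {0,3,4,5}:4  {1,2,3,5}:12  {1,3,4,5}:12  {2,3,4,5}:6
  start at 0(o): 30
  start at 1(b): 10
  start at 2(a): 20
sum over floor = 60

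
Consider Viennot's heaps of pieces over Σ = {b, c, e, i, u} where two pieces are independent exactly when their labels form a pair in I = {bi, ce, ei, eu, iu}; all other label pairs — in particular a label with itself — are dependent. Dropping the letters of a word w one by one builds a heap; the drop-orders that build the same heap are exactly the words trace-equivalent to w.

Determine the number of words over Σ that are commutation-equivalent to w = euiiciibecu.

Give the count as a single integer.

210

0(e) covers ∅
1(u) covers ∅
2(i) covers ∅
3(i) covers 2:i
4(c) covers 1:u, 3:i
5(i) covers 4:c
6(i) covers 5:i
7(b) covers 0:e, 4:c
8(e) covers 7:b
9(c) covers 6:i, 7:b
10(u) covers 9:c
floor of heap: 0:e, 1:u, 2:i
completions by unplaced set U, small U first (add the entries for U minus each lowest piece of U):
  |U|=1: {8}:1  {10}:1
  |U|=2: {8,10}:2  {9,10}:1
  |U|=3: {6,9,10}:1  {8,9,10}:3
  |U|=4: {5,6,9,10}:1  {6,8,9,10}:4  {7,8,9,10}:3
  |U|=5: {0,7,8,9,10}:3  {5,6,8,9,10}:5  {6,7,8,9,10}:7
  |U|=6: {0,6,7,8,9,10}:10  {5,6,7,8,9,10}:12
  |U|=7: {0,5,6,7,8,9,10}:22  {4,5,6,7,8,9,10}:12
  |U|=8: {0,4,5,6,7,8,9,10}:34  {1,4,5,6,7,8,9,10}:12  {3,4,5,6,7,8,9,10}:12
  |U|=9: {0,1,4,5,6,7,8,9,10}:46  {0,3,4,5,6,7,8,9,10}:46  {1,3,4,5,6,7,8,9,10}:24  {2,3,4,5,6,7,8,9,10}:12
  start at 0(e): 36
  start at 1(u): 58
  start at 2(i): 116
sum over floor = 210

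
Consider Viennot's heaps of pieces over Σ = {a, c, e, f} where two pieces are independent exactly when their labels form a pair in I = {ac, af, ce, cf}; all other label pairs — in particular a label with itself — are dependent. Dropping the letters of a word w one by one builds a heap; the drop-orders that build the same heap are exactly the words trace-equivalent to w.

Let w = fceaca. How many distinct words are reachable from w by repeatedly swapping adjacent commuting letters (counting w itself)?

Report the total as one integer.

piece 0:f — minimal
piece 1:c — minimal
piece 2:e rests on {0:f}
piece 3:a rests on {2:e}
piece 4:c rests on {1:c}
piece 5:a rests on {3:a}
minimal pieces: {0:f, 1:c}
ways to finish when only these pieces remain (= sum over removing one remaining piece with nothing left below it):
  1 left: {4}→1  {5}→1
  2 left: {1,4}→1  {3,5}→1  {4,5}→2
  3 left: {1,4,5}→3  {2,3,5}→1  {3,4,5}→3
  4 left: {0,2,3,5}→1  {1,3,4,5}→6  {2,3,4,5}→4
  placing 0:f first → 10 extensions
  placing 1:c first → 5 extensions
total linear extensions = 15

15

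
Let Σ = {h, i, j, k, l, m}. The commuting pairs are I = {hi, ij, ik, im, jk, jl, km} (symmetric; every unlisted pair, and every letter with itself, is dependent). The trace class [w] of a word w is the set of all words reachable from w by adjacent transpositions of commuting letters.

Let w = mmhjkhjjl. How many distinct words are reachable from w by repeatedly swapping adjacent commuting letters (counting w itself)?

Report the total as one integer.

piece 0:m — minimal
piece 1:m rests on {0:m}
piece 2:h rests on {1:m}
piece 3:j rests on {2:h}
piece 4:k rests on {2:h}
piece 5:h rests on {3:j, 4:k}
piece 6:j rests on {5:h}
piece 7:j rests on {6:j}
piece 8:l rests on {5:h}
minimal pieces: {0:m}
ways to finish when only these pieces remain (= sum over removing one remaining piece with nothing left below it):
  1 left: {7}→1  {8}→1
  2 left: {6,7}→1  {7,8}→2
  3 left: {6,7,8}→3
  4 left: {5,6,7,8}→3
  5 left: {3,5,6,7,8}→3  {4,5,6,7,8}→3
  6 left: {3,4,5,6,7,8}→6
  7 left: {2,3,4,5,6,7,8}→6
  placing 0:m first → 6 extensions

6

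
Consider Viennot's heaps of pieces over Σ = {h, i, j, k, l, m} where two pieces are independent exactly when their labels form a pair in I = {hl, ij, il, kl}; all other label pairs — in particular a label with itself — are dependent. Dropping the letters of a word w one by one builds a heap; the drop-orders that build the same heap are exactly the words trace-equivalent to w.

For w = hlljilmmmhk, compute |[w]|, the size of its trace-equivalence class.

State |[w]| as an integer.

0(h) covers ∅
1(l) covers ∅
2(l) covers 1:l
3(j) covers 0:h, 2:l
4(i) covers 0:h
5(l) covers 3:j
6(m) covers 4:i, 5:l
7(m) covers 6:m
8(m) covers 7:m
9(h) covers 8:m
10(k) covers 9:h
floor of heap: 0:h, 1:l
completions by unplaced set U, small U first (add the entries for U minus each lowest piece of U):
  |U|=1: {10}:1
  |U|=2: {9,10}:1
  |U|=3: {8,9,10}:1
  |U|=4: {7,8,9,10}:1
  |U|=5: {6,7,8,9,10}:1
  |U|=6: {4,6,7,8,9,10}:1  {5,6,7,8,9,10}:1
  |U|=7: {3,5,6,7,8,9,10}:1  {4,5,6,7,8,9,10}:2
  |U|=8: {2,3,5,6,7,8,9,10}:1  {3,4,5,6,7,8,9,10}:3
  |U|=9: {0,3,4,5,6,7,8,9,10}:3  {1,2,3,5,6,7,8,9,10}:1  {2,3,4,5,6,7,8,9,10}:4
  start at 0(h): 5
  start at 1(l): 7
sum over floor = 12

12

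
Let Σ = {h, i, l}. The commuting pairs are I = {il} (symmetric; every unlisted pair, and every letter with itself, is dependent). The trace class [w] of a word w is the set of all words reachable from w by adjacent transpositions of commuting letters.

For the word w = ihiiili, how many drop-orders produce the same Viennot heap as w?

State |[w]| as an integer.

drop 0:i onto floor
drop 1:h onto {0:i}
drop 2:i onto {1:h}
drop 3:i onto {2:i}
drop 4:i onto {3:i}
drop 5:l onto {1:h}
drop 6:i onto {4:i}
ground layer = {0:i}
drop-orders for the pieces not yet dropped (sum over which currently-grounded one goes next):
  1 to go: {5} 1  {6} 1
  2 to go: {4,6} 1  {5,6} 2
  3 to go: {3,4,6} 1  {4,5,6} 3
  4 to go: {2,3,4,6} 1  {3,4,5,6} 4
  5 to go: {2,3,4,5,6} 5
  if 0:i drops first: 5 orders

5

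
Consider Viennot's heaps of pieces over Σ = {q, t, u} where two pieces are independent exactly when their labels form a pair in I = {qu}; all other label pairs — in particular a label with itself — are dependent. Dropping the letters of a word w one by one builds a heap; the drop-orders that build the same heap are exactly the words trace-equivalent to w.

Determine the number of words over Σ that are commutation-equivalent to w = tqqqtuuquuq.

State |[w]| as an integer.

piece 0:t — minimal
piece 1:q rests on {0:t}
piece 2:q rests on {1:q}
piece 3:q rests on {2:q}
piece 4:t rests on {3:q}
piece 5:u rests on {4:t}
piece 6:u rests on {5:u}
piece 7:q rests on {4:t}
piece 8:u rests on {6:u}
piece 9:u rests on {8:u}
piece 10:q rests on {7:q}
minimal pieces: {0:t}
ways to finish when only these pieces remain (= sum over removing one remaining piece with nothing left below it):
  1 left: {9}→1  {10}→1
  2 left: {7,10}→1  {8,9}→1  {9,10}→2
  3 left: {6,8,9}→1  {7,9,10}→3  {8,9,10}→3
  4 left: {5,6,8,9}→1  {6,8,9,10}→4  {7,8,9,10}→6
  5 left: {5,6,8,9,10}→5  {6,7,8,9,10}→10
  6 left: {5,6,7,8,9,10}→15
  7 left: {4,5,6,7,8,9,10}→15
  8 left: {3,4,5,6,7,8,9,10}→15
  9 left: {2,3,4,5,6,7,8,9,10}→15
  placing 0:t first → 15 extensions

15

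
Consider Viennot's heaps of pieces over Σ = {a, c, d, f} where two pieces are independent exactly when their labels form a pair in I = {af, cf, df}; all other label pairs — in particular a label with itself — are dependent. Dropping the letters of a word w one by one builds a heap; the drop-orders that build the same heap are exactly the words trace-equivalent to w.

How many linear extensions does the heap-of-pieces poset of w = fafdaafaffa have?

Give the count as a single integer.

462

drop 0:f onto floor
drop 1:a onto floor
drop 2:f onto {0:f}
drop 3:d onto {1:a}
drop 4:a onto {3:d}
drop 5:a onto {4:a}
drop 6:f onto {2:f}
drop 7:a onto {5:a}
drop 8:f onto {6:f}
drop 9:f onto {8:f}
drop 10:a onto {7:a}
ground layer = {0:f, 1:a}
drop-orders for the pieces not yet dropped (sum over which currently-grounded one goes next):
  1 to go: {9} 1  {10} 1
  2 to go: {7,10} 1  {8,9} 1  {9,10} 2
  3 to go: {5,7,10} 1  {6,8,9} 1  {7,9,10} 3  {8,9,10} 3
  4 to go: {2,6,8,9} 1  {4,5,7,10} 1  {5,7,9,10} 4  {6,8,9,10} 4  {7,8,9,10} 6
  5 to go: {0,2,6,8,9} 1  {2,6,8,9,10} 5  {3,4,5,7,10} 1  {4,5,7,9,10} 5  {5,7,8,9,10} 10  {6,7,8,9,10} 10
  6 to go: {0,2,6,8,9,10} 6  {1,3,4,5,7,10} 1  {2,6,7,8,9,10} 15  {3,4,5,7,9,10} 6  {4,5,7,8,9,10} 15  {5,6,7,8,9,10} 20
  7 to go: {0,2,6,7,8,9,10} 21  {1,3,4,5,7,9,10} 7  {2,5,6,7,8,9,10} 35  {3,4,5,7,8,9,10} 21  {4,5,6,7,8,9,10} 35
  8 to go: {0,2,5,6,7,8,9,10} 56  {1,3,4,5,7,8,9,10} 28  {2,4,5,6,7,8,9,10} 70  {3,4,5,6,7,8,9,10} 56
  9 to go: {0,2,4,5,6,7,8,9,10} 126  {1,3,4,5,6,7,8,9,10} 84  {2,3,4,5,6,7,8,9,10} 126
  if 0:f drops first: 210 orders
  if 1:a drops first: 252 orders
heap linearizations: 462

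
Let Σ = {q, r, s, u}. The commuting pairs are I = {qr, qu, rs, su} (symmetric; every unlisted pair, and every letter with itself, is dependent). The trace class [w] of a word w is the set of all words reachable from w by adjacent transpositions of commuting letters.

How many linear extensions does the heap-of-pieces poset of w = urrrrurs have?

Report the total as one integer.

8

drop 0:u onto floor
drop 1:r onto {0:u}
drop 2:r onto {1:r}
drop 3:r onto {2:r}
drop 4:r onto {3:r}
drop 5:u onto {4:r}
drop 6:r onto {5:u}
drop 7:s onto floor
ground layer = {0:u, 7:s}
drop-orders for the pieces not yet dropped (sum over which currently-grounded one goes next):
  1 to go: {6} 1  {7} 1
  2 to go: {5,6} 1  {6,7} 2
  3 to go: {4,5,6} 1  {5,6,7} 3
  4 to go: {3,4,5,6} 1  {4,5,6,7} 4
  5 to go: {2,3,4,5,6} 1  {3,4,5,6,7} 5
  6 to go: {1,2,3,4,5,6} 1  {2,3,4,5,6,7} 6
  if 0:u drops first: 7 orders
  if 7:s drops first: 1 orders
heap linearizations: 8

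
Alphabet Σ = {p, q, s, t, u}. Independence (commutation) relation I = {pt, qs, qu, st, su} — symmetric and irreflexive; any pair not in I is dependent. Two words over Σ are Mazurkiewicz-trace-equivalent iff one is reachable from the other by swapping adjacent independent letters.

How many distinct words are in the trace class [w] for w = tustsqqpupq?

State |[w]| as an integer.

21

0(t) covers ∅
1(u) covers 0:t
2(s) covers ∅
3(t) covers 1:u
4(s) covers 2:s
5(q) covers 3:t
6(q) covers 5:q
7(p) covers 4:s, 6:q
8(u) covers 7:p
9(p) covers 8:u
10(q) covers 9:p
floor of heap: 0:t, 2:s
completions by unplaced set U, small U first (add the entries for U minus each lowest piece of U):
  |U|=1: {10}:1
  |U|=2: {9,10}:1
  |U|=3: {8,9,10}:1
  |U|=4: {7,8,9,10}:1
  |U|=5: {4,7,8,9,10}:1  {6,7,8,9,10}:1
  |U|=6: {2,4,7,8,9,10}:1  {4,6,7,8,9,10}:2  {5,6,7,8,9,10}:1
  |U|=7: {2,4,6,7,8,9,10}:3  {3,5,6,7,8,9,10}:1  {4,5,6,7,8,9,10}:3
  |U|=8: {1,3,5,6,7,8,9,10}:1  {2,4,5,6,7,8,9,10}:6  {3,4,5,6,7,8,9,10}:4
  |U|=9: {0,1,3,5,6,7,8,9,10}:1  {1,3,4,5,6,7,8,9,10}:5  {2,3,4,5,6,7,8,9,10}:10
  start at 0(t): 15
  start at 2(s): 6
sum over floor = 21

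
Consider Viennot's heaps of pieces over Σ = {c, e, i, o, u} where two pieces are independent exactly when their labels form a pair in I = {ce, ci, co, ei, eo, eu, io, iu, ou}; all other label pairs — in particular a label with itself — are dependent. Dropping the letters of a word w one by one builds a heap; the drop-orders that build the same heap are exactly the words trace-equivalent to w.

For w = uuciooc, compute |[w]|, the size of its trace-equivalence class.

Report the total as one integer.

drop 0:u onto floor
drop 1:u onto {0:u}
drop 2:c onto {1:u}
drop 3:i onto floor
drop 4:o onto floor
drop 5:o onto {4:o}
drop 6:c onto {2:c}
ground layer = {0:u, 3:i, 4:o}
drop-orders for the pieces not yet dropped (sum over which currently-grounded one goes next):
  1 to go: {3} 1  {5} 1  {6} 1
  2 to go: {2,6} 1  {3,5} 2  {3,6} 2  {4,5} 1  {5,6} 2
  3 to go: {1,2,6} 1  {2,3,6} 3  {2,5,6} 3  {3,4,5} 3  {3,5,6} 6  {4,5,6} 3
  4 to go: {0,1,2,6} 1  {1,2,3,6} 4  {1,2,5,6} 4  {2,3,5,6} 12  {2,4,5,6} 6  {3,4,5,6} 12
  5 to go: {0,1,2,3,6} 5  {0,1,2,5,6} 5  {1,2,3,5,6} 20  {1,2,4,5,6} 10  {2,3,4,5,6} 30
  if 0:u drops first: 60 orders
  if 3:i drops first: 15 orders
  if 4:o drops first: 30 orders
heap linearizations: 105

105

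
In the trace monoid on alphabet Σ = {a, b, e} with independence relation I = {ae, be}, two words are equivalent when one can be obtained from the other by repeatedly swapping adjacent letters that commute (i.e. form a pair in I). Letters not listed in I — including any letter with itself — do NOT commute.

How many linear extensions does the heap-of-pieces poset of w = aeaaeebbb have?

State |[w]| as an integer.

84

piece 0:a — minimal
piece 1:e — minimal
piece 2:a rests on {0:a}
piece 3:a rests on {2:a}
piece 4:e rests on {1:e}
piece 5:e rests on {4:e}
piece 6:b rests on {3:a}
piece 7:b rests on {6:b}
piece 8:b rests on {7:b}
minimal pieces: {0:a, 1:e}
ways to finish when only these pieces remain (= sum over removing one remaining piece with nothing left below it):
  1 left: {5}→1  {8}→1
  2 left: {4,5}→1  {5,8}→2  {7,8}→1
  3 left: {1,4,5}→1  {4,5,8}→3  {5,7,8}→3  {6,7,8}→1
  4 left: {1,4,5,8}→4  {3,6,7,8}→1  {4,5,7,8}→6  {5,6,7,8}→4
  5 left: {1,4,5,7,8}→10  {2,3,6,7,8}→1  {3,5,6,7,8}→5  {4,5,6,7,8}→10
  6 left: {0,2,3,6,7,8}→1  {1,4,5,6,7,8}→20  {2,3,5,6,7,8}→6  {3,4,5,6,7,8}→15
  7 left: {0,2,3,5,6,7,8}→7  {1,3,4,5,6,7,8}→35  {2,3,4,5,6,7,8}→21
  placing 0:a first → 56 extensions
  placing 1:e first → 28 extensions
total linear extensions = 84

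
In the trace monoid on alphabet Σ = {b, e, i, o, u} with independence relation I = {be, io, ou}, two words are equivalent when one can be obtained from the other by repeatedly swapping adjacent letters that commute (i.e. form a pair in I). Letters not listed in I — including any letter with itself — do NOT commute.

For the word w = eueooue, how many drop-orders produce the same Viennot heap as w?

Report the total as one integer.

3

piece 0:e — minimal
piece 1:u rests on {0:e}
piece 2:e rests on {1:u}
piece 3:o rests on {2:e}
piece 4:o rests on {3:o}
piece 5:u rests on {2:e}
piece 6:e rests on {4:o, 5:u}
minimal pieces: {0:e}
ways to finish when only these pieces remain (= sum over removing one remaining piece with nothing left below it):
  1 left: {6}→1
  2 left: {4,6}→1  {5,6}→1
  3 left: {3,4,6}→1  {4,5,6}→2
  4 left: {3,4,5,6}→3
  5 left: {2,3,4,5,6}→3
  placing 0:e first → 3 extensions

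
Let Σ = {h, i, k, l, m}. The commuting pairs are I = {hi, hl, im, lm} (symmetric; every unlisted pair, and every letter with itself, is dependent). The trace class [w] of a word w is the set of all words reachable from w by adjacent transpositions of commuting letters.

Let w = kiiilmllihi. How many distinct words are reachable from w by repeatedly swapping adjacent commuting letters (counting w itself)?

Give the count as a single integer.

drop 0:k onto floor
drop 1:i onto {0:k}
drop 2:i onto {1:i}
drop 3:i onto {2:i}
drop 4:l onto {3:i}
drop 5:m onto {0:k}
drop 6:l onto {4:l}
drop 7:l onto {6:l}
drop 8:i onto {7:l}
drop 9:h onto {5:m}
drop 10:i onto {8:i}
ground layer = {0:k}
drop-orders for the pieces not yet dropped (sum over which currently-grounded one goes next):
  1 to go: {9} 1  {10} 1
  2 to go: {5,9} 1  {8,10} 1  {9,10} 2
  3 to go: {5,9,10} 3  {7,8,10} 1  {8,9,10} 3
  4 to go: {5,8,9,10} 6  {6,7,8,10} 1  {7,8,9,10} 4
  5 to go: {4,6,7,8,10} 1  {5,7,8,9,10} 10  {6,7,8,9,10} 5
  6 to go: {3,4,6,7,8,10} 1  {4,6,7,8,9,10} 6  {5,6,7,8,9,10} 15
  7 to go: {2,3,4,6,7,8,10} 1  {3,4,6,7,8,9,10} 7  {4,5,6,7,8,9,10} 21
  8 to go: {1,2,3,4,6,7,8,10} 1  {2,3,4,6,7,8,9,10} 8  {3,4,5,6,7,8,9,10} 28
  9 to go: {1,2,3,4,6,7,8,9,10} 9  {2,3,4,5,6,7,8,9,10} 36
  if 0:k drops first: 45 orders

45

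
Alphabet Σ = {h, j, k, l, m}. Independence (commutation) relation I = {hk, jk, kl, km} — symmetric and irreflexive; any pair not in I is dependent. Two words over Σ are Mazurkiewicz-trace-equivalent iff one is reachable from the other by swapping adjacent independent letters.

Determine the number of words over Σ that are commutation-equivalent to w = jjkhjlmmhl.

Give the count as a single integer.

piece 0:j — minimal
piece 1:j rests on {0:j}
piece 2:k — minimal
piece 3:h rests on {1:j}
piece 4:j rests on {3:h}
piece 5:l rests on {4:j}
piece 6:m rests on {5:l}
piece 7:m rests on {6:m}
piece 8:h rests on {7:m}
piece 9:l rests on {8:h}
minimal pieces: {0:j, 2:k}
ways to finish when only these pieces remain (= sum over removing one remaining piece with nothing left below it):
  1 left: {2}→1  {9}→1
  2 left: {2,9}→2  {8,9}→1
  3 left: {2,8,9}→3  {7,8,9}→1
  4 left: {2,7,8,9}→4  {6,7,8,9}→1
  5 left: {2,6,7,8,9}→5  {5,6,7,8,9}→1
  6 left: {2,5,6,7,8,9}→6  {4,5,6,7,8,9}→1
  7 left: {2,4,5,6,7,8,9}→7  {3,4,5,6,7,8,9}→1
  8 left: {1,3,4,5,6,7,8,9}→1  {2,3,4,5,6,7,8,9}→8
  placing 0:j first → 9 extensions
  placing 2:k first → 1 extensions
total linear extensions = 10

10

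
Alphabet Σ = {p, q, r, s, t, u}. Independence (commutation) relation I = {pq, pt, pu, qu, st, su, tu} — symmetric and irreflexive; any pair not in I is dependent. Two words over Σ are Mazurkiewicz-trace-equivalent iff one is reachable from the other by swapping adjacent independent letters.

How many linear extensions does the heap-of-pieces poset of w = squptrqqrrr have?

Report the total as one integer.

15

piece 0:s — minimal
piece 1:q rests on {0:s}
piece 2:u — minimal
piece 3:p rests on {0:s}
piece 4:t rests on {1:q}
piece 5:r rests on {2:u, 3:p, 4:t}
piece 6:q rests on {5:r}
piece 7:q rests on {6:q}
piece 8:r rests on {7:q}
piece 9:r rests on {8:r}
piece 10:r rests on {9:r}
minimal pieces: {0:s, 2:u}
ways to finish when only these pieces remain (= sum over removing one remaining piece with nothing left below it):
  1 left: {10}→1
  2 left: {9,10}→1
  3 left: {8,9,10}→1
  4 left: {7,8,9,10}→1
  5 left: {6,7,8,9,10}→1
  6 left: {5,6,7,8,9,10}→1
  7 left: {2,5,6,7,8,9,10}→1  {3,5,6,7,8,9,10}→1  {4,5,6,7,8,9,10}→1
  8 left: {1,4,5,6,7,8,9,10}→1  {2,3,5,6,7,8,9,10}→2  {2,4,5,6,7,8,9,10}→2  {3,4,5,6,7,8,9,10}→2
  9 left: {1,2,4,5,6,7,8,9,10}→3  {1,3,4,5,6,7,8,9,10}→3  {2,3,4,5,6,7,8,9,10}→6
  placing 0:s first → 12 extensions
  placing 2:u first → 3 extensions
total linear extensions = 15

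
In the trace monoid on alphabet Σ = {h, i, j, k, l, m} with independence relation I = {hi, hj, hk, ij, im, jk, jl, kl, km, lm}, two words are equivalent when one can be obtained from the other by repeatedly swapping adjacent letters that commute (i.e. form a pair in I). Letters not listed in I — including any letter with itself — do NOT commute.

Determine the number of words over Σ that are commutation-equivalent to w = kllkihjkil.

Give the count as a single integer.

piece 0:k — minimal
piece 1:l — minimal
piece 2:l rests on {1:l}
piece 3:k rests on {0:k}
piece 4:i rests on {2:l, 3:k}
piece 5:h rests on {2:l}
piece 6:j — minimal
piece 7:k rests on {4:i}
piece 8:i rests on {7:k}
piece 9:l rests on {5:h, 8:i}
minimal pieces: {0:k, 1:l, 6:j}
ways to finish when only these pieces remain (= sum over removing one remaining piece with nothing left below it):
  1 left: {6}→1  {9}→1
  2 left: {5,9}→1  {6,9}→2  {8,9}→1
  3 left: {5,6,9}→3  {5,8,9}→2  {6,8,9}→3  {7,8,9}→1
  4 left: {4,7,8,9}→1  {5,6,8,9}→8  {5,7,8,9}→3  {6,7,8,9}→4
  5 left: {3,4,7,8,9}→1  {4,5,7,8,9}→4  {4,6,7,8,9}→5  {5,6,7,8,9}→15
  6 left: {0,3,4,7,8,9}→1  {2,4,5,7,8,9}→4  {3,4,5,7,8,9}→5  {3,4,6,7,8,9}→6  {4,5,6,7,8,9}→24
  7 left: {0,3,4,5,7,8,9}→6  {0,3,4,6,7,8,9}→7  {1,2,4,5,7,8,9}→4  {2,3,4,5,7,8,9}→9  {2,4,5,6,7,8,9}→28  {3,4,5,6,7,8,9}→35
  8 left: {0,2,3,4,5,7,8,9}→15  {0,3,4,5,6,7,8,9}→48  {1,2,3,4,5,7,8,9}→13  {1,2,4,5,6,7,8,9}→32  {2,3,4,5,6,7,8,9}→72
  placing 0:k first → 117 extensions
  placing 1:l first → 135 extensions
  placing 6:j first → 28 extensions
total linear extensions = 280

280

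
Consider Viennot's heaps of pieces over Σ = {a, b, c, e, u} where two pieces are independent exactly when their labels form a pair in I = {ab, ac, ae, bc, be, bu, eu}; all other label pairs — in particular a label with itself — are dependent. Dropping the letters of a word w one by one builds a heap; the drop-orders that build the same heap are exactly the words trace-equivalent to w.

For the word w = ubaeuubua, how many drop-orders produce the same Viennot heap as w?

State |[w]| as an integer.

drop 0:u onto floor
drop 1:b onto floor
drop 2:a onto {0:u}
drop 3:e onto floor
drop 4:u onto {2:a}
drop 5:u onto {4:u}
drop 6:b onto {1:b}
drop 7:u onto {5:u}
drop 8:a onto {7:u}
ground layer = {0:u, 1:b, 3:e}
drop-orders for the pieces not yet dropped (sum over which currently-grounded one goes next):
  1 to go: {3} 1  {6} 1  {8} 1
  2 to go: {1,6} 1  {3,6} 2  {3,8} 2  {6,8} 2  {7,8} 1
  3 to go: {1,3,6} 3  {1,6,8} 3  {3,6,8} 6  {3,7,8} 3  {5,7,8} 1  {6,7,8} 3
  4 to go: {1,3,6,8} 12  {1,6,7,8} 6  {3,5,7,8} 4  {3,6,7,8} 12  {4,5,7,8} 1  {5,6,7,8} 4
  5 to go: {1,3,6,7,8} 30  {1,5,6,7,8} 10  {2,4,5,7,8} 1  {3,4,5,7,8} 5  {3,5,6,7,8} 20  {4,5,6,7,8} 5
  6 to go: {0,2,4,5,7,8} 1  {1,3,5,6,7,8} 60  {1,4,5,6,7,8} 15  {2,3,4,5,7,8} 6  {2,4,5,6,7,8} 6  {3,4,5,6,7,8} 30
  7 to go: {0,2,3,4,5,7,8} 7  {0,2,4,5,6,7,8} 7  {1,2,4,5,6,7,8} 21  {1,3,4,5,6,7,8} 105  {2,3,4,5,6,7,8} 42
  if 0:u drops first: 168 orders
  if 1:b drops first: 56 orders
  if 3:e drops first: 28 orders
heap linearizations: 252

252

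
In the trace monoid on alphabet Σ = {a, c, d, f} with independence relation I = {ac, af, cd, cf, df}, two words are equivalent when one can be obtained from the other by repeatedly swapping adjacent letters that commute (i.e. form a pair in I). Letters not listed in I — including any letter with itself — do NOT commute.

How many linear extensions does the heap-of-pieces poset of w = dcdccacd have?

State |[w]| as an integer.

70

#0=d has no predecessor
#1=c has no predecessor
#2=d depends on [0:d]
#3=c depends on [1:c]
#4=c depends on [3:c]
#5=a depends on [2:d]
#6=c depends on [4:c]
#7=d depends on [5:a]
sources: [0:d, 1:c]
N(rest) = Σ N(rest − s) over sources s of rest; N(one piece) = 1:
  size 1 → [6]=1  [7]=1
  size 2 → [4,6]=1  [5,7]=1  [6,7]=2
  size 3 → [2,5,7]=1  [3,4,6]=1  [4,6,7]=3  [5,6,7]=3
  size 4 → [0,2,5,7]=1  [1,3,4,6]=1  [2,5,6,7]=4  [3,4,6,7]=4  [4,5,6,7]=6
  size 5 → [0,2,5,6,7]=5  [1,3,4,6,7]=5  [2,4,5,6,7]=10  [3,4,5,6,7]=10
  size 6 → [0,2,4,5,6,7]=15  [1,3,4,5,6,7]=15  [2,3,4,5,6,7]=20
  first=0(d) contributes 35
  first=1(c) contributes 35
|[w]| = 70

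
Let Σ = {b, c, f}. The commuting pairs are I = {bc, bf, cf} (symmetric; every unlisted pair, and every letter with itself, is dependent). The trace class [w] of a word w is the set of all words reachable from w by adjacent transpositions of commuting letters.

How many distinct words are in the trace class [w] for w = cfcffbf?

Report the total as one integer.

piece 0:c — minimal
piece 1:f — minimal
piece 2:c rests on {0:c}
piece 3:f rests on {1:f}
piece 4:f rests on {3:f}
piece 5:b — minimal
piece 6:f rests on {4:f}
minimal pieces: {0:c, 1:f, 5:b}
ways to finish when only these pieces remain (= sum over removing one remaining piece with nothing left below it):
  1 left: {2}→1  {5}→1  {6}→1
  2 left: {0,2}→1  {2,5}→2  {2,6}→2  {4,6}→1  {5,6}→2
  3 left: {0,2,5}→3  {0,2,6}→3  {2,4,6}→3  {2,5,6}→6  {3,4,6}→1  {4,5,6}→3
  4 left: {0,2,4,6}→6  {0,2,5,6}→12  {1,3,4,6}→1  {2,3,4,6}→4  {2,4,5,6}→12  {3,4,5,6}→4
  5 left: {0,2,3,4,6}→10  {0,2,4,5,6}→30  {1,2,3,4,6}→5  {1,3,4,5,6}→5  {2,3,4,5,6}→20
  placing 0:c first → 30 extensions
  placing 1:f first → 60 extensions
  placing 5:b first → 15 extensions
total linear extensions = 105

105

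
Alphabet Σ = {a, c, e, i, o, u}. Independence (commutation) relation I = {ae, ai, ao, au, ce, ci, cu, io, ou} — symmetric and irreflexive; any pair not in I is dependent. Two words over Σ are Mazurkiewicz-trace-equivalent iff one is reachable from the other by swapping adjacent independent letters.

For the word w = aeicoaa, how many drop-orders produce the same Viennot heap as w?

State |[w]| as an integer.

53

#0=a has no predecessor
#1=e has no predecessor
#2=i depends on [1:e]
#3=c depends on [0:a]
#4=o depends on [1:e, 3:c]
#5=a depends on [3:c]
#6=a depends on [5:a]
sources: [0:a, 1:e]
N(rest) = Σ N(rest − s) over sources s of rest; N(one piece) = 1:
  size 1 → [2]=1  [4]=1  [6]=1
  size 2 → [2,4]=2  [2,6]=2  [4,6]=2  [5,6]=1
  size 3 → [1,2,4]=2  [2,4,6]=6  [2,5,6]=3  [4,5,6]=3
  size 4 → [1,2,4,6]=8  [2,4,5,6]=12  [3,4,5,6]=3
  size 5 → [0,3,4,5,6]=3  [1,2,4,5,6]=20  [2,3,4,5,6]=15
  first=0(a) contributes 35
  first=1(e) contributes 18
|[w]| = 53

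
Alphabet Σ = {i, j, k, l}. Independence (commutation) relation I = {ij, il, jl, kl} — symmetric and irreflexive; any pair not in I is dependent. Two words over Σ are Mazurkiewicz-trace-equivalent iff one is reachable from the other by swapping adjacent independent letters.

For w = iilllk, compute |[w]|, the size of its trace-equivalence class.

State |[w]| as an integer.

20

#0=i has no predecessor
#1=i depends on [0:i]
#2=l has no predecessor
#3=l depends on [2:l]
#4=l depends on [3:l]
#5=k depends on [1:i]
sources: [0:i, 2:l]
N(rest) = Σ N(rest − s) over sources s of rest; N(one piece) = 1:
  size 1 → [4]=1  [5]=1
  size 2 → [1,5]=1  [3,4]=1  [4,5]=2
  size 3 → [0,1,5]=1  [1,4,5]=3  [2,3,4]=1  [3,4,5]=3
  size 4 → [0,1,4,5]=4  [1,3,4,5]=6  [2,3,4,5]=4
  first=0(i) contributes 10
  first=2(l) contributes 10
|[w]| = 20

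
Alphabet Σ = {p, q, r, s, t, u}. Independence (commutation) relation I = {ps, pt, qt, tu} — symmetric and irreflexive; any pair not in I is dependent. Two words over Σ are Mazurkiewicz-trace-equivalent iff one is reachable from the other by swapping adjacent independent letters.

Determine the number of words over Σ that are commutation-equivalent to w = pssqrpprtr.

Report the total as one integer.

#0=p has no predecessor
#1=s has no predecessor
#2=s depends on [1:s]
#3=q depends on [0:p, 2:s]
#4=r depends on [3:q]
#5=p depends on [4:r]
#6=p depends on [5:p]
#7=r depends on [6:p]
#8=t depends on [7:r]
#9=r depends on [8:t]
sources: [0:p, 1:s]
N(rest) = Σ N(rest − s) over sources s of rest; N(one piece) = 1:
  size 1 → [9]=1
  size 2 → [8,9]=1
  size 3 → [7,8,9]=1
  size 4 → [6,7,8,9]=1
  size 5 → [5,6,7,8,9]=1
  size 6 → [4,5,6,7,8,9]=1
  size 7 → [3,4,5,6,7,8,9]=1
  size 8 → [0,3,4,5,6,7,8,9]=1  [2,3,4,5,6,7,8,9]=1
  first=0(p) contributes 1
  first=1(s) contributes 2
|[w]| = 3

3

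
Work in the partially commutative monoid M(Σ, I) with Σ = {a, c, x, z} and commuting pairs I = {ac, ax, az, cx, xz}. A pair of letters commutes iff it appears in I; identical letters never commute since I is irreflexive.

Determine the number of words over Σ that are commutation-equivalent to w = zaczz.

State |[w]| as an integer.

5

piece 0:z — minimal
piece 1:a — minimal
piece 2:c rests on {0:z}
piece 3:z rests on {2:c}
piece 4:z rests on {3:z}
minimal pieces: {0:z, 1:a}
ways to finish when only these pieces remain (= sum over removing one remaining piece with nothing left below it):
  1 left: {1}→1  {4}→1
  2 left: {1,4}→2  {3,4}→1
  3 left: {1,3,4}→3  {2,3,4}→1
  placing 0:z first → 4 extensions
  placing 1:a first → 1 extensions
total linear extensions = 5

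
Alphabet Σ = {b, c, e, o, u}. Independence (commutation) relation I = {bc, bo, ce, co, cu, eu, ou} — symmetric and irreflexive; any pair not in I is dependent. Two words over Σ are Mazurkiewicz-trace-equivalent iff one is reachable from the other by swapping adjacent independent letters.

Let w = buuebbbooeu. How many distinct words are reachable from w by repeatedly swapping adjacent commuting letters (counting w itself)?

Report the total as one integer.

110

piece 0:b — minimal
piece 1:u rests on {0:b}
piece 2:u rests on {1:u}
piece 3:e rests on {0:b}
piece 4:b rests on {2:u, 3:e}
piece 5:b rests on {4:b}
piece 6:b rests on {5:b}
piece 7:o rests on {3:e}
piece 8:o rests on {7:o}
piece 9:e rests on {6:b, 8:o}
piece 10:u rests on {6:b}
minimal pieces: {0:b}
ways to finish when only these pieces remain (= sum over removing one remaining piece with nothing left below it):
  1 left: {9}→1  {10}→1
  2 left: {8,9}→1  {9,10}→2
  3 left: {6,9,10}→2  {7,8,9}→1  {8,9,10}→3
  4 left: {5,6,9,10}→2  {6,8,9,10}→5  {7,8,9,10}→4
  5 left: {4,5,6,9,10}→2  {5,6,8,9,10}→7  {6,7,8,9,10}→9
  6 left: {2,4,5,6,9,10}→2  {4,5,6,8,9,10}→9  {5,6,7,8,9,10}→16
  7 left: {1,2,4,5,6,9,10}→2  {2,4,5,6,8,9,10}→11  {4,5,6,7,8,9,10}→25
  8 left: {1,2,4,5,6,8,9,10}→13  {2,4,5,6,7,8,9,10}→36  {3,4,5,6,7,8,9,10}→25
  9 left: {1,2,4,5,6,7,8,9,10}→49  {2,3,4,5,6,7,8,9,10}→61
  placing 0:b first → 110 extensions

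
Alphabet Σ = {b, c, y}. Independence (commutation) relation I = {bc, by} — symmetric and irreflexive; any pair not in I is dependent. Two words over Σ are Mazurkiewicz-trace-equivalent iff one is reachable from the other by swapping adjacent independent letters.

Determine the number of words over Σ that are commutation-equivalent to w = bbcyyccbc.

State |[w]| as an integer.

piece 0:b — minimal
piece 1:b rests on {0:b}
piece 2:c — minimal
piece 3:y rests on {2:c}
piece 4:y rests on {3:y}
piece 5:c rests on {4:y}
piece 6:c rests on {5:c}
piece 7:b rests on {1:b}
piece 8:c rests on {6:c}
minimal pieces: {0:b, 2:c}
ways to finish when only these pieces remain (= sum over removing one remaining piece with nothing left below it):
  1 left: {7}→1  {8}→1
  2 left: {1,7}→1  {6,8}→1  {7,8}→2
  3 left: {0,1,7}→1  {1,7,8}→3  {5,6,8}→1  {6,7,8}→3
  4 left: {0,1,7,8}→4  {1,6,7,8}→6  {4,5,6,8}→1  {5,6,7,8}→4
  5 left: {0,1,6,7,8}→10  {1,5,6,7,8}→10  {3,4,5,6,8}→1  {4,5,6,7,8}→5
  6 left: {0,1,5,6,7,8}→20  {1,4,5,6,7,8}→15  {2,3,4,5,6,8}→1  {3,4,5,6,7,8}→6
  7 left: {0,1,4,5,6,7,8}→35  {1,3,4,5,6,7,8}→21  {2,3,4,5,6,7,8}→7
  placing 0:b first → 28 extensions
  placing 2:c first → 56 extensions
total linear extensions = 84

84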